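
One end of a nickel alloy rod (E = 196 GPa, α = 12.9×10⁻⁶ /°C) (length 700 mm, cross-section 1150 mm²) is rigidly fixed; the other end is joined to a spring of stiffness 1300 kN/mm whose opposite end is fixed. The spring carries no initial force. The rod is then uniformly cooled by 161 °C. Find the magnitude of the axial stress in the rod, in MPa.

The unrestrained thermal change is αΔT L = 12.9×10⁻⁶ × 161 × 700 = 1.454 mm.
Let P be the tensile force in the spring. The rod extends elastically by PL/(AE) and the spring stretches by P/k; together these equal δ_free.
So P = δ_free / [L/(AE) + 1/k] = 1.454 / [ 700/(1150×196×10³) + 1/(1300×10³) ].
P = 1.454 / 3.875×10⁻⁶ = 375200 N.
σ = P/A = 375200/1150 = 326.3 MPa.

σ ≈ 326 MPa (tensile)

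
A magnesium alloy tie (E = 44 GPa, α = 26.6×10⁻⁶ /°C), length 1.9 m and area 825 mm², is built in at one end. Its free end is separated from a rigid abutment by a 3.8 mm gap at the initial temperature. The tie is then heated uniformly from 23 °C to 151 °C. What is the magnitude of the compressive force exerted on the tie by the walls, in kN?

Unrestrained expansion: δ_free = αΔT L = 26.6×10⁻⁶ × 128 × 1900 = 6.469 mm.
The gap closes (δ_free > 3.8 mm) and the wall then resists a further 6.469 − 3.8 = 2.669 mm of expansion.
So σ = E(δ_free − g)/L = 44×10³ × 2.669/1900 = 61.81 MPa.
Force on the wall = σA = 61.81 × 825 mm² = 50.99 kN.

P ≈ 51 kN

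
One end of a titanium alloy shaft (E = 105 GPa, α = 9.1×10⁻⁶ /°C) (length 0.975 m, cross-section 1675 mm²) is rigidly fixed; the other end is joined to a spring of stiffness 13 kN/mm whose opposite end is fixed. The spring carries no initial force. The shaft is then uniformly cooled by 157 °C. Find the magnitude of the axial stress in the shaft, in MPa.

σ ≈ 10.1 MPa (tensile)

Free thermal contraction: δ_free = αΔT L = 9.1×10⁻⁶ × 157 × 975 = 1.393 mm.
With a force P in the spring, the elastic change of the shaft is PL/(AE) and that of the spring is P/k; compatibility requires their sum to equal δ_free.
So P = δ_free / [L/(AE) + 1/k] = 1.393 / [ 975/(1675×105×10³) + 1/(13×10³) ].
P = 1.393 / 8.247×10⁻⁵ = 16890 N.
σ = P/A = 16890/1675 = 10.08 MPa.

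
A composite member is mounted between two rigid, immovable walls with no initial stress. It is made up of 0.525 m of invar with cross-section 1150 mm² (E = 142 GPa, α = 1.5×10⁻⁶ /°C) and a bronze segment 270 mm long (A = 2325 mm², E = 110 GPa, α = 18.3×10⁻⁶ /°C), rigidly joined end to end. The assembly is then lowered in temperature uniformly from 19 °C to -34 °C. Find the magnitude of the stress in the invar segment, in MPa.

Free thermal contraction of the whole bar: Σ αᵢΔT Lᵢ = 1.5×10⁻⁶×53×525 + 18.3×10⁻⁶×53×270 = 0.3036 mm.
The rigid supports impose zero overall length change; the single axial force P common to all segments must satisfy P Σ Lᵢ/(AᵢEᵢ) = δ_free.
The series flexibility is Σ Lᵢ/(AᵢEᵢ) = 525/(1150×142×10³) + 270/(2325×110×10³) = 4.271×10⁻⁶ mm/N.
P = 0.3036 / 4.271×10⁻⁶ = 71090 N = 71.09 kN, tensile.
σ_{invar} = P / A = 71090 / 1150 = 61.82 MPa.

σ ≈ 61.8 MPa (tensile)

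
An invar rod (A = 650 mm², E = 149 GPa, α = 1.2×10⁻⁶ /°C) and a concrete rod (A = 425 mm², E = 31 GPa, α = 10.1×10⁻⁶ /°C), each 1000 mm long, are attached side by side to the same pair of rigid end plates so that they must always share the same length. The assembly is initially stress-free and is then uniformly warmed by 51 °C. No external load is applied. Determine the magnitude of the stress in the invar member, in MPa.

The concrete has the larger α, so on heating it would change length more than the invar if both were free. The rigid plates force a common final length, so the concrete is put into compression and the invar into tension, with equal and opposite forces P (no external load).
Setting the final lengths equal and cancelling L: (α₁ − α₂)ΔT = P/(A₁E₁) + P/(A₂E₂).
|α₁ − α₂|·ΔT = 8.9×10⁻⁶ × 51 = 0.0004539.
1/(A₁E₁) + 1/(A₂E₂) = 1/(650×149×10³) + 1/(425×31×10³) = 8.623×10⁻⁸ N⁻¹.
So P = 0.0004539 / 8.623×10⁻⁸ = 5.264 kN.
σ_{invar} = P/A₁ = 5264/650 = 8.099 MPa, tensile.

σ ≈ 8.1 MPa (tensile)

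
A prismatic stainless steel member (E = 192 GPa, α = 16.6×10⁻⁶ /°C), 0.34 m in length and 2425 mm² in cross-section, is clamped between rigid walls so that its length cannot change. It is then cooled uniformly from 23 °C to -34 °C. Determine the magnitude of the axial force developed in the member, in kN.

The ends cannot move, so σ = EαΔT = 192×10³ × 16.6×10⁻⁶ × 57 = 181.7 MPa.
P = AEαΔT = 2425 × 192×10³ × 16.6×10⁻⁶ × 57 = 440.6 kN (tensile).

P ≈ 441 kN (tensile)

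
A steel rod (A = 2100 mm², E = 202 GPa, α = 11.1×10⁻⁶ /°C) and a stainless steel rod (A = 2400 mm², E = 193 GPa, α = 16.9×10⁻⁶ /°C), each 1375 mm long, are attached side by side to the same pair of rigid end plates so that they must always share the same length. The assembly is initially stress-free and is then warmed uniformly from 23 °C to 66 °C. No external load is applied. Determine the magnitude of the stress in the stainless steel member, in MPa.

Equilibrium of a rigid end plate with no external load gives equal and opposite internal forces ±P in the two members. Since α_{stainless steel} > α_{steel}, heating drives the stainless steel into compression and the steel into tension.
Equating the net (thermal + elastic) strains gives |α₁ − α₂|·ΔT = P·[1/(A₁E₁) + 1/(A₂E₂)].
|α₁ − α₂|·ΔT = 5.8×10⁻⁶ × 43 = 0.0002494.
1/(A₁E₁) + 1/(A₂E₂) = 1/(2100×202×10³) + 1/(2400×193×10³) = 4.516×10⁻⁹ N⁻¹.
So P = 0.0002494 / 4.516×10⁻⁹ = 55.22 kN.
σ_{stainless steel} = P/A₂ = 55220/2400 = 23.01 MPa, compressive.

σ ≈ 23 MPa (compressive)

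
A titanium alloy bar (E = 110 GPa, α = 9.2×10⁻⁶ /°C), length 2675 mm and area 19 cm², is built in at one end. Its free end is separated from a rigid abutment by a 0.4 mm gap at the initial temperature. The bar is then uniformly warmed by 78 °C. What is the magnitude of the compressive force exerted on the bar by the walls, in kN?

Free thermal elongation = αΔT L = 9.2×10⁻⁶ × 78 × 2675 = 1.92 mm.
After closing the 0.4 mm clearance, 1.92 − 0.4 = 1.52 mm of expansion remains to be suppressed by the wall.
That suppressed elongation corresponds to σ = E·Δ/L = 110×10³ × 1.52/2675 = 62.49 MPa.
P = σA = 62.49 × 1900 = 118.7 kN.

P ≈ 119 kN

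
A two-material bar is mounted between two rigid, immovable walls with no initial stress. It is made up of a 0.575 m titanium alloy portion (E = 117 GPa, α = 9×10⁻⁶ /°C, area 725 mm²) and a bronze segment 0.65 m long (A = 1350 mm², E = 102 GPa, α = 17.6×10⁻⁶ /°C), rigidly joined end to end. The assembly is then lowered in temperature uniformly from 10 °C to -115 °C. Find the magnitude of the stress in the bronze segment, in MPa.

If the supports were absent, the total length change would be Σ αᵢΔT Lᵢ = 9×10⁻⁶×125×575 + 17.6×10⁻⁶×125×650 = 2.077 mm.
The walls prevent any net length change, so an axial force P (same in every segment) develops. Compatibility: P · Σ Lᵢ/(AᵢEᵢ) = δ_free.
The series flexibility is Σ Lᵢ/(AᵢEᵢ) = 575/(725×117×10³) + 650/(1350×102×10³) = 1.15×10⁻⁵ mm/N.
P = 2.077 / 1.15×10⁻⁵ = 180600 N = 180.6 kN, tensile.
σ_{bronze} = P / A = 180600 / 1350 = 133.8 MPa.

σ ≈ 134 MPa (tensile)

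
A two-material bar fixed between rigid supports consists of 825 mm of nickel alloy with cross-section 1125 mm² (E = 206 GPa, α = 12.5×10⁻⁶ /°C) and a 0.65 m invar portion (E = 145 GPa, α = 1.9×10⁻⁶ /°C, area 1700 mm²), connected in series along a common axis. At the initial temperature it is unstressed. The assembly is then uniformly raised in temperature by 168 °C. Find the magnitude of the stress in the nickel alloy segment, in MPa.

Free thermal expansion of the whole bar: Σ αᵢΔT Lᵢ = 12.5×10⁻⁶×168×825 + 1.9×10⁻⁶×168×650 = 1.94 mm.
Since the ends are fixed, an axial force P builds up, equal in every segment, with P · Σ Lᵢ/(AᵢEᵢ) = δ_free.
The series flexibility is Σ Lᵢ/(AᵢEᵢ) = 825/(1125×206×10³) + 650/(1700×145×10³) = 6.197×10⁻⁶ mm/N.
So P = 1.94 / 6.197×10⁻⁶ = 313.1 kN, compressive.
σ_{nickel alloy} = P / A = 313100 / 1125 = 278.3 MPa.

σ ≈ 278 MPa (compressive)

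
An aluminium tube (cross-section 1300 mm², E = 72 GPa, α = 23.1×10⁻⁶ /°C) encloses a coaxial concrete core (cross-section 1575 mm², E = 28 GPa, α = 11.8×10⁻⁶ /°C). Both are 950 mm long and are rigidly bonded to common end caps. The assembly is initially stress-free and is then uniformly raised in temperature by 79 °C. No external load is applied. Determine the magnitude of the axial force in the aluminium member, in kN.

The aluminium has the larger α, so on heating it would change length more than the concrete if both were free. The rigid plates force a common final length, so the aluminium is put into compression and the concrete into tension, with equal and opposite forces P (no external load).
Equating the net (thermal + elastic) strains gives |α₁ − α₂|·ΔT = P·[1/(A₁E₁) + 1/(A₂E₂)].
|α₁ − α₂|·ΔT = 11.3×10⁻⁶ × 79 = 0.0008927.
1/(A₁E₁) + 1/(A₂E₂) = 1/(1300×72×10³) + 1/(1575×28×10³) = 3.336×10⁻⁸ N⁻¹.
So P = 0.0008927 / 3.336×10⁻⁸ = 26.76 kN.

P ≈ 26.8 kN (compressive in the aluminium)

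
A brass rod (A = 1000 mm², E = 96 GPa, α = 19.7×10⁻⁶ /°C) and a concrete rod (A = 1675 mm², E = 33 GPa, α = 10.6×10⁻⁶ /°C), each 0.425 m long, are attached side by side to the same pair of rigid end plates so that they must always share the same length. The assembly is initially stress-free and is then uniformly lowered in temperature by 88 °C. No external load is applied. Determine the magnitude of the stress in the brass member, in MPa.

Equilibrium of a rigid end plate with no external load gives equal and opposite internal forces ±P in the two members. Since α_{brass} > α_{concrete}, cooling drives the brass into tension and the concrete into compression.
Compatibility of the two members (thermal + elastic change equal): (α₁ − α₂)ΔT = P·[1/(A₁E₁) + 1/(A₂E₂)].
|α₁ − α₂|·ΔT = 9.1×10⁻⁶ × 88 = 0.0008008.
1/(A₁E₁) + 1/(A₂E₂) = 1/(1000×96×10³) + 1/(1675×33×10³) = 2.851×10⁻⁸ N⁻¹.
P = 0.0008008 / 2.851×10⁻⁸ = 28090 N = 28.09 kN.
σ_{brass} = P/A₁ = 28090/1000 = 28.09 MPa, tensile.

σ ≈ 28.1 MPa (tensile)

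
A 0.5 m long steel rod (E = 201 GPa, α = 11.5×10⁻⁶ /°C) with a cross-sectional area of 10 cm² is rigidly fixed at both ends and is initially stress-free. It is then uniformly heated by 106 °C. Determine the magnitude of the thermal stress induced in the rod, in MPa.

The supports are rigid, so the total axial strain is zero. The restrained thermal strain is ε = αΔT = 11.5×10⁻⁶ × 106 = 1219×10⁻⁶.
The stress required to suppress this strain is σ = Eε = 201×10³ × 1219×10⁻⁶ = 245 MPa, compressive since the rod is trying to expand.

σ ≈ 245 MPa (compressive)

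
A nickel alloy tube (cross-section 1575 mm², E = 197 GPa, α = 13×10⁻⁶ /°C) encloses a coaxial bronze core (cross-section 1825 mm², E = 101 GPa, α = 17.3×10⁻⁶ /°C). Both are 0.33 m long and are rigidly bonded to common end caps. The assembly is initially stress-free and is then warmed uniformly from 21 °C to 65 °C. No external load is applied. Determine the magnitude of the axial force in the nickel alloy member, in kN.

P ≈ 21.9 kN (tensile in the nickel alloy)

The bronze has the larger α, so on heating it would change length more than the nickel alloy if both were free. The rigid plates force a common final length, so the bronze is put into compression and the nickel alloy into tension, with equal and opposite forces P (no external load).
Setting the final lengths equal and cancelling L: (α₁ − α₂)ΔT = P/(A₁E₁) + P/(A₂E₂).
|α₁ − α₂|·ΔT = 4.3×10⁻⁶ × 44 = 0.0001892.
1/(A₁E₁) + 1/(A₂E₂) = 1/(1575×197×10³) + 1/(1825×101×10³) = 8.648×10⁻⁹ N⁻¹.
So P = 0.0001892 / 8.648×10⁻⁹ = 21.88 kN.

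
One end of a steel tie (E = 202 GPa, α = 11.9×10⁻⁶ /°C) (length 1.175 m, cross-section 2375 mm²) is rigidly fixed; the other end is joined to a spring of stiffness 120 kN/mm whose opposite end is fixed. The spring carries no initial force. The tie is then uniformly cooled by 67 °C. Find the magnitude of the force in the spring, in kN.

P ≈ 86.9 kN

If the spring were absent the tie would shorten by αΔT L = 11.9×10⁻⁶ × 67 × 1175 = 0.9368 mm.
Let P be the tensile force in the spring. The tie extends elastically by PL/(AE) and the spring stretches by P/k; together these equal δ_free.
So P = δ_free / [L/(AE) + 1/k] = 0.9368 / [ 1175/(2375×202×10³) + 1/(120×10³) ].
P = 0.9368 / 1.078×10⁻⁵ = 86880 N.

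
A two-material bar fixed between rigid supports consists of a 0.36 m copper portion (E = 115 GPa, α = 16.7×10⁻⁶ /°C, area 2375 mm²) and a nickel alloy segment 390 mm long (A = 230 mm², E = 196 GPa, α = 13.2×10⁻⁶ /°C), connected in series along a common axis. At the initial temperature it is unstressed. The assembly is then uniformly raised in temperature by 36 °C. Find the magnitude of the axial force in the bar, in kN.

Free thermal expansion of the whole bar: Σ αᵢΔT Lᵢ = 16.7×10⁻⁶×36×360 + 13.2×10⁻⁶×36×390 = 0.4018 mm.
The walls prevent any net length change, so an axial force P (same in every segment) develops. Compatibility: P · Σ Lᵢ/(AᵢEᵢ) = δ_free.
Σ Lᵢ/(AᵢEᵢ) = 360/(2375×115×10³) + 390/(230×196×10³) = 9.969×10⁻⁶ mm/N.
Hence P = δ_free / Σ(L/AE) = 0.4018/9.969×10⁻⁶ = 40.3 kN (compressive).

P ≈ 40.3 kN (compressive)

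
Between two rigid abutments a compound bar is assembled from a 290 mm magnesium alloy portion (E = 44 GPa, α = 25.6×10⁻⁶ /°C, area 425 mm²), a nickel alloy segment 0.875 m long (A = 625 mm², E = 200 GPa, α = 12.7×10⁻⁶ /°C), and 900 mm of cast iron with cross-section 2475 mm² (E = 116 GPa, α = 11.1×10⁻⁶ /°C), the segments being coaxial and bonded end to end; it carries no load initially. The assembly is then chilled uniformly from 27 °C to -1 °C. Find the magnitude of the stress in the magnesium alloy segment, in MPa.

σ ≈ 73.3 MPa (tensile)

Free thermal contraction of the whole bar: Σ αᵢΔT Lᵢ = 25.6×10⁻⁶×28×290 + 12.7×10⁻⁶×28×875 + 11.1×10⁻⁶×28×900 = 0.7987 mm.
Since the ends are fixed, an axial force P builds up, equal in every segment, with P · Σ Lᵢ/(AᵢEᵢ) = δ_free.
Σ Lᵢ/(AᵢEᵢ) = 290/(425×44×10³) + 875/(625×200×10³) + 900/(2475×116×10³) = 2.564×10⁻⁵ mm/N.
So P = 0.7987 / 2.564×10⁻⁵ = 31.15 kN, tensile.
σ_{magnesium alloy} = P / A = 31150 / 425 = 73.29 MPa.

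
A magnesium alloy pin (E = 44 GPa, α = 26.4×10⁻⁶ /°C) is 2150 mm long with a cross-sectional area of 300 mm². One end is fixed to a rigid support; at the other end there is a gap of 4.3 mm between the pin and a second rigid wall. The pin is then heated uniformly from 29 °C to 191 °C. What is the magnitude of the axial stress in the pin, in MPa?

If the wall were absent the pin would grow by αΔT L = 26.4×10⁻⁶ × 162 × 2150 = 9.195 mm.
This exceeds the 4.3 mm gap, so the wall pushes back. The portion of expansion that must be recovered elastically is δ_free − gap = 9.195 − 4.3 = 4.895 mm.
Compatibility: PL/(AE) = 4.895 mm, so σ = P/A = E × (4.895/2150) = 100.2 MPa.

σ ≈ 100 MPa (compressive)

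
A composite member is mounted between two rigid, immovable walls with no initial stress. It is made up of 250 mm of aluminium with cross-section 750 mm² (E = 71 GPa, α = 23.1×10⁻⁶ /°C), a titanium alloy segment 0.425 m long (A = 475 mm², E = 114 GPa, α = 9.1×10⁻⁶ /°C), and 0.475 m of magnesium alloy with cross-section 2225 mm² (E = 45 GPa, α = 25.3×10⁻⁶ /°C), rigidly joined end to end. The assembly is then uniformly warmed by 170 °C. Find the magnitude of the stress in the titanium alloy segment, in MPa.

With the walls removed the bar would change length by δ_free = Σ αᵢΔT Lᵢ = 23.1×10⁻⁶×170×250 + 9.1×10⁻⁶×170×425 + 25.3×10⁻⁶×170×475 = 3.682 mm.
Since the ends are fixed, an axial force P builds up, equal in every segment, with P · Σ Lᵢ/(AᵢEᵢ) = δ_free.
The series flexibility is Σ Lᵢ/(AᵢEᵢ) = 250/(750×71×10³) + 425/(475×114×10³) + 475/(2225×45×10³) = 1.729×10⁻⁵ mm/N.
So P = 3.682 / 1.729×10⁻⁵ = 213 kN, compressive.
σ_{titanium alloy} = P / A = 213000 / 475 = 448.4 MPa.

σ ≈ 448 MPa (compressive)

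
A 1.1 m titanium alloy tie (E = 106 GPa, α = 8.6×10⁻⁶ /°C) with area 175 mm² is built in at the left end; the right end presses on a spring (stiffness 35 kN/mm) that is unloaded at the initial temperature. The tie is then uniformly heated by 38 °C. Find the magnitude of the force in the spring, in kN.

P ≈ 4.09 kN

The unrestrained thermal change is αΔT L = 8.6×10⁻⁶ × 38 × 1100 = 0.3595 mm.
With a force P in the spring, the elastic change of the tie is PL/(AE) and that of the spring is P/k; compatibility requires their sum to equal δ_free.
So P = δ_free / [L/(AE) + 1/k] = 0.3595 / [ 1100/(175×106×10³) + 1/(35×10³) ].
P = 0.3595 / 8.787×10⁻⁵ = 4091 N.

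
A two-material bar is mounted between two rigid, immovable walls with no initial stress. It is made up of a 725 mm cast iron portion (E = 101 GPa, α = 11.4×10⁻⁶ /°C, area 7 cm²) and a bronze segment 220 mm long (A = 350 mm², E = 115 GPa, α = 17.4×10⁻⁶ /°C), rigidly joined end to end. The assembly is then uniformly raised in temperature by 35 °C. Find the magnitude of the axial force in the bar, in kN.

If the supports were absent, the total length change would be Σ αᵢΔT Lᵢ = 11.4×10⁻⁶×35×725 + 17.4×10⁻⁶×35×220 = 0.4233 mm.
Since the ends are fixed, an axial force P builds up, equal in every segment, with P · Σ Lᵢ/(AᵢEᵢ) = δ_free.
Σ Lᵢ/(AᵢEᵢ) = 725/(700×101×10³) + 220/(350×115×10³) = 1.572×10⁻⁵ mm/N.
P = 0.4233 / 1.572×10⁻⁵ = 26920 N = 26.92 kN, compressive.

P ≈ 26.9 kN (compressive)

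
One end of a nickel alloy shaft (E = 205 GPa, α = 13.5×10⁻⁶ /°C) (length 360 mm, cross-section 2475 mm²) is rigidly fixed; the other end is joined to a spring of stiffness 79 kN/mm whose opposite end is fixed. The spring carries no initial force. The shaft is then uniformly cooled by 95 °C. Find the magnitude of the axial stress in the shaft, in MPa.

The unrestrained thermal change is αΔT L = 13.5×10⁻⁶ × 95 × 360 = 0.4617 mm.
With a force P in the spring, the elastic change of the shaft is PL/(AE) and that of the spring is P/k; compatibility requires their sum to equal δ_free.
P [ L/(AE) + 1/k ] = δ_free → P [ 360/(2475×205×10³) + 1/(79×10³) ] = 0.4617.
P = 0.4617 / 1.337×10⁻⁵ = 34540 N.
σ = P/A = 34540/2475 = 13.95 MPa.

σ ≈ 14 MPa (tensile)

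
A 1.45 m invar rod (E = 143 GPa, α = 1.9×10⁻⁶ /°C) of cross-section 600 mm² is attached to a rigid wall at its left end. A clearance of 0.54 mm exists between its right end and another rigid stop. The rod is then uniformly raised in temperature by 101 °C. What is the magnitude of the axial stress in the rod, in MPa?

σ ≈ 0 MPa

Unrestrained expansion: δ_free = αΔT L = 1.9×10⁻⁶ × 101 × 1450 = 0.2783 mm.
This is smaller than the 0.54 mm clearance, so the rod expands freely without reaching the stop — the stress is zero.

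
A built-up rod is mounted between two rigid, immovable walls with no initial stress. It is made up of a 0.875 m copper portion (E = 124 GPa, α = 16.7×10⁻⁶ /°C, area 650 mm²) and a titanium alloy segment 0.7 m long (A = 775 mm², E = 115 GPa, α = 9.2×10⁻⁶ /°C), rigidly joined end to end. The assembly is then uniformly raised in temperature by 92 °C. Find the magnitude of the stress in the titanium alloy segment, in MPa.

σ ≈ 134 MPa (compressive)

Free thermal expansion of the whole bar: Σ αᵢΔT Lᵢ = 16.7×10⁻⁶×92×875 + 9.2×10⁻⁶×92×700 = 1.937 mm.
The rigid supports impose zero overall length change; the single axial force P common to all segments must satisfy P Σ Lᵢ/(AᵢEᵢ) = δ_free.
The series flexibility is Σ Lᵢ/(AᵢEᵢ) = 875/(650×124×10³) + 700/(775×115×10³) = 1.871×10⁻⁵ mm/N.
So P = 1.937 / 1.871×10⁻⁵ = 103.5 kN, compressive.
σ_{titanium alloy} = P / A = 103500 / 775 = 133.6 MPa.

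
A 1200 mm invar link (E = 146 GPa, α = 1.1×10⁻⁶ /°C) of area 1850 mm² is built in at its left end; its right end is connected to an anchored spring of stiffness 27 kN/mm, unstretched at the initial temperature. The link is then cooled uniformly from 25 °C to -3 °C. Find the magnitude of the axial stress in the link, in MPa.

σ ≈ 0.482 MPa (tensile)

The unrestrained thermal change is αΔT L = 1.1×10⁻⁶ × 28 × 1200 = 0.03696 mm.
With a force P in the spring, the elastic change of the link is PL/(AE) and that of the spring is P/k; compatibility requires their sum to equal δ_free.
So P = δ_free / [L/(AE) + 1/k] = 0.03696 / [ 1200/(1850×146×10³) + 1/(27×10³) ].
P = 0.03696 / 4.148×10⁻⁵ = 891 N.
σ = P/A = 891/1850 = 0.4816 MPa.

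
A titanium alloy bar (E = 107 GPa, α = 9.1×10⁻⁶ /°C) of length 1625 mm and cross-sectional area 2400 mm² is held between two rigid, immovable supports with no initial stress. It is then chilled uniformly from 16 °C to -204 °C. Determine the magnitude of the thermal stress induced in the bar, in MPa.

The supports are rigid, so the total axial strain is zero. The restrained thermal strain is ε = αΔT = 9.1×10⁻⁶ × 220 = 2002×10⁻⁶.
σ = EαΔT = 107×10³ × 9.1×10⁻⁶ × 220 = 214.2 MPa (tensile; the bar is trying to contract).

σ ≈ 214 MPa (tensile)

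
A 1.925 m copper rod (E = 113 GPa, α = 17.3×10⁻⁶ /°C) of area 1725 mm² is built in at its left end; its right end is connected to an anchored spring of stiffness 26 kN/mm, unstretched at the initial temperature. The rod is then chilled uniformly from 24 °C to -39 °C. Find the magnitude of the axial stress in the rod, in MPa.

Free thermal contraction: δ_free = αΔT L = 17.3×10⁻⁶ × 63 × 1925 = 2.098 mm.
Let P be the tensile force in the spring. The rod extends elastically by PL/(AE) and the spring stretches by P/k; together these equal δ_free.
P [ L/(AE) + 1/k ] = δ_free → P [ 1925/(1725×113×10³) + 1/(26×10³) ] = 2.098.
P = 2.098 / 4.834×10⁻⁵ = 43400 N.
σ = P/A = 43400/1725 = 25.16 MPa.

σ ≈ 25.2 MPa (tensile)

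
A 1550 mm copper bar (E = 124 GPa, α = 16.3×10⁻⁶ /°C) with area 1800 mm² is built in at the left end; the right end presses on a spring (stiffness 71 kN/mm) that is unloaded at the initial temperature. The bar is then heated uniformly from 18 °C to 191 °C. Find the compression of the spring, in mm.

The unrestrained thermal change is αΔT L = 16.3×10⁻⁶ × 173 × 1550 = 4.371 mm.
With a force P in the spring, the elastic change of the bar is PL/(AE) and that of the spring is P/k; compatibility requires their sum to equal δ_free.
So P = δ_free / [L/(AE) + 1/k] = 4.371 / [ 1550/(1800×124×10³) + 1/(71×10³) ].
P = 4.371 / 2.103×10⁻⁵ = 207800 N.
Spring compression = P/k = 207800/(71×10³) = 2.927 mm.

δ ≈ 2.93 mm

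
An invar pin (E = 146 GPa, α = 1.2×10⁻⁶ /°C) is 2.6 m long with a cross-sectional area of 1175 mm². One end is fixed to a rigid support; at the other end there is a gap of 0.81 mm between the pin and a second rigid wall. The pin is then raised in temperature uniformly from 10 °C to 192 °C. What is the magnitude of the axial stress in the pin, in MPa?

σ ≈ 0 MPa

Unrestrained expansion: δ_free = αΔT L = 1.2×10⁻⁶ × 182 × 2600 = 0.5678 mm.
Since δ_free = 0.568 mm is less than the 0.81 mm gap, the pin never touches the wall. No axial force develops.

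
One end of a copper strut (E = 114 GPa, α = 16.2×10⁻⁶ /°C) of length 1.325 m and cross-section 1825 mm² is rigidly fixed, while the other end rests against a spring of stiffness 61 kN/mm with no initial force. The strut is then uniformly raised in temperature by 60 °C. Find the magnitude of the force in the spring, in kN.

P ≈ 56.6 kN

The unrestrained thermal change is αΔT L = 16.2×10⁻⁶ × 60 × 1325 = 1.288 mm.
With a force P in the spring, the elastic change of the strut is PL/(AE) and that of the spring is P/k; compatibility requires their sum to equal δ_free.
So P = δ_free / [L/(AE) + 1/k] = 1.288 / [ 1325/(1825×114×10³) + 1/(61×10³) ].
P = 1.288 / 2.276×10⁻⁵ = 56580 N.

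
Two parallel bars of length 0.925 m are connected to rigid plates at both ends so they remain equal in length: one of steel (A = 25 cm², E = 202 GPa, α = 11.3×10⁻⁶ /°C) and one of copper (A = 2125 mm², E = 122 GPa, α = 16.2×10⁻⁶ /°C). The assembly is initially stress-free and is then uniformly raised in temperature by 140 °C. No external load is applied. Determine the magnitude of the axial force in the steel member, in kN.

Equilibrium of a rigid end plate with no external load gives equal and opposite internal forces ±P in the two members. Since α_{copper} > α_{steel}, heating drives the copper into compression and the steel into tension.
Equating the net (thermal + elastic) strains gives |α₁ − α₂|·ΔT = P·[1/(A₁E₁) + 1/(A₂E₂)].
|α₁ − α₂|·ΔT = 4.9×10⁻⁶ × 140 = 0.000686.
1/(A₁E₁) + 1/(A₂E₂) = 1/(2500×202×10³) + 1/(2125×122×10³) = 5.837×10⁻⁹ N⁻¹.
So P = 0.000686 / 5.837×10⁻⁹ = 117.5 kN.

P ≈ 118 kN (tensile in the steel)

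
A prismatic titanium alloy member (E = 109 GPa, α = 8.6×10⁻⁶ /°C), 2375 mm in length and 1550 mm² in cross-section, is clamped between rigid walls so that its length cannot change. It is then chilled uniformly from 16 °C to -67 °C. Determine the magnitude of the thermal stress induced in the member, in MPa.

σ ≈ 77.8 MPa (tensile)

The supports are rigid, so the total axial strain is zero. The restrained thermal strain is ε = αΔT = 8.6×10⁻⁶ × 83 = 713.8×10⁻⁶.
The stress required to suppress this strain is σ = Eε = 109×10³ × 713.8×10⁻⁶ = 77.8 MPa, tensile since the member is trying to contract.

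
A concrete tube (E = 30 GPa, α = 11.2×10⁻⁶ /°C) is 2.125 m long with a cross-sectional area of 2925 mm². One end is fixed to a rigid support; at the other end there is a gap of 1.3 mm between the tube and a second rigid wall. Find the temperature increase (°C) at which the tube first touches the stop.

ΔT ≈ 54.6 °C

The gap closes when αΔT L = 1.3 mm, since the tube is still unstressed at that instant.
ΔT = 1.3 / (11.2×10⁻⁶ × 2125) = 54.62 °C.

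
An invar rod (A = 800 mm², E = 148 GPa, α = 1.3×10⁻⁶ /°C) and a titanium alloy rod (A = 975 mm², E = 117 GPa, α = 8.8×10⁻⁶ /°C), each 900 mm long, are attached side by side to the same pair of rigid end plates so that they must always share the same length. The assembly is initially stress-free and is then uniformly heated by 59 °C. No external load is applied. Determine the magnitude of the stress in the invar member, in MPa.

σ ≈ 32.1 MPa (tensile)

Both members must finish at the same length. With the larger α, the titanium alloy tends to over-expand; the plates restrain it, putting the titanium alloy in compression and the invar in tension. With no external load the two internal forces are equal and opposite, magnitude P.
Compatibility of the two members (thermal + elastic change equal): (α₁ − α₂)ΔT = P·[1/(A₁E₁) + 1/(A₂E₂)].
|α₁ − α₂|·ΔT = 7.5×10⁻⁶ × 59 = 0.0004425.
1/(A₁E₁) + 1/(A₂E₂) = 1/(800×148×10³) + 1/(975×117×10³) = 1.721×10⁻⁸ N⁻¹.
So P = 0.0004425 / 1.721×10⁻⁸ = 25.71 kN.
σ_{invar} = P/A₁ = 25710/800 = 32.14 MPa, tensile.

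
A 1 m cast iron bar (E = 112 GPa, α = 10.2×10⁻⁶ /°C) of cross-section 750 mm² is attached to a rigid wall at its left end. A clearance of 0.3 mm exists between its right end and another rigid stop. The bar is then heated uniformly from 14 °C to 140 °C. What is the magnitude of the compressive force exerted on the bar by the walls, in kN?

Unrestrained expansion: δ_free = αΔT L = 10.2×10⁻⁶ × 126 × 1000 = 1.285 mm.
After closing the 0.3 mm clearance, 1.285 − 0.3 = 0.9852 mm of expansion remains to be suppressed by the wall.
So σ = E(δ_free − g)/L = 112×10³ × 0.9852/1000 = 110.3 MPa.
Force on the wall = σA = 110.3 × 750 mm² = 82.76 kN.

P ≈ 82.8 kN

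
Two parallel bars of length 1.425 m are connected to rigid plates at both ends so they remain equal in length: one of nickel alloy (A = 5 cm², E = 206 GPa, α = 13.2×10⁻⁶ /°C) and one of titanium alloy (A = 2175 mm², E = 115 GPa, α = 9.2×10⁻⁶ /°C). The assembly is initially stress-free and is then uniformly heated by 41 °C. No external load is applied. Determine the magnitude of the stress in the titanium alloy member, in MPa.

Both members must finish at the same length. With the larger α, the nickel alloy tends to over-expand; the plates restrain it, putting the nickel alloy in compression and the titanium alloy in tension. With no external load the two internal forces are equal and opposite, magnitude P.
Compatibility of the two members (thermal + elastic change equal): (α₁ − α₂)ΔT = P·[1/(A₁E₁) + 1/(A₂E₂)].
|α₁ − α₂|·ΔT = 4×10⁻⁶ × 41 = 0.000164.
1/(A₁E₁) + 1/(A₂E₂) = 1/(500×206×10³) + 1/(2175×115×10³) = 1.371×10⁻⁸ N⁻¹.
P = 0.000164 / 1.371×10⁻⁸ = 11960 N = 11.96 kN.
σ_{titanium alloy} = P/A₂ = 11960/2175 = 5.501 MPa, tensile.

σ ≈ 5.5 MPa (tensile)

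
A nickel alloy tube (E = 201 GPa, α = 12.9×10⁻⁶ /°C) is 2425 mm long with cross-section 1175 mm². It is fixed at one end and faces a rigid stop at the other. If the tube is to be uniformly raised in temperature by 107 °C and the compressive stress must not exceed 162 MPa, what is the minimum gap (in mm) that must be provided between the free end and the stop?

g ≈ 1.39 mm

With no wall the tube would lengthen by αΔT L = 12.9×10⁻⁶ × 107 × 2425 = 3.347 mm.
A stress of 162 MPa corresponds to the wall pushing the tube back by σL/E = 162×2425/(201×10³) = 1.954 mm.
The gap must absorb the remainder: g_min = 3.347 − 1.954 = 1.393 mm.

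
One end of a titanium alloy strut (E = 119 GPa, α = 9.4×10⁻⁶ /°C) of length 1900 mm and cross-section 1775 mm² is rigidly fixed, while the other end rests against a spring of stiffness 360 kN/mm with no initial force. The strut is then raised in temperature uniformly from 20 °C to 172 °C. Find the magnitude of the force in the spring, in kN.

P ≈ 231 kN

Free thermal expansion: δ_free = αΔT L = 9.4×10⁻⁶ × 152 × 1900 = 2.715 mm.
With a force P in the spring, the elastic change of the strut is PL/(AE) and that of the spring is P/k; compatibility requires their sum to equal δ_free.
So P = δ_free / [L/(AE) + 1/k] = 2.715 / [ 1900/(1775×119×10³) + 1/(360×10³) ].
P = 2.715 / 1.177×10⁻⁵ = 230600 N.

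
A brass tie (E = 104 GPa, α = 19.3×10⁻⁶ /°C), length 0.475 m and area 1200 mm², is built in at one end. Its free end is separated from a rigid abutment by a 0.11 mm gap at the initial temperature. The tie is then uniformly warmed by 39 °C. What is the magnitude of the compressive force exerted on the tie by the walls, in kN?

Free thermal elongation = αΔT L = 19.3×10⁻⁶ × 39 × 475 = 0.3575 mm.
After closing the 0.11 mm clearance, 0.3575 − 0.11 = 0.2475 mm of expansion remains to be suppressed by the wall.
Compatibility: PL/(AE) = 0.2475 mm, so σ = P/A = E × (0.2475/475) = 54.2 MPa.
Force on the wall = σA = 54.2 × 1200 mm² = 65.04 kN.

P ≈ 65 kN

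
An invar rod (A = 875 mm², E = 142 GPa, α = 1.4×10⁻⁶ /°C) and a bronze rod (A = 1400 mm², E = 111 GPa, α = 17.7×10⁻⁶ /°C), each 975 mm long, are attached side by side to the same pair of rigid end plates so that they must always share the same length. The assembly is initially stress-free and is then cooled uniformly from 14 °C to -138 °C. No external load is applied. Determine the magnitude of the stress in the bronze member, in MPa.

σ ≈ 122 MPa (tensile)

Both members must finish at the same length. With the larger α, the bronze tends to over-contract; the plates restrain it, putting the bronze in tension and the invar in compression. With no external load the two internal forces are equal and opposite, magnitude P.
Compatibility of the two members (thermal + elastic change equal): (α₁ − α₂)ΔT = P·[1/(A₁E₁) + 1/(A₂E₂)].
|α₁ − α₂|·ΔT = 16.3×10⁻⁶ × 152 = 0.002478.
1/(A₁E₁) + 1/(A₂E₂) = 1/(875×142×10³) + 1/(1400×111×10³) = 1.448×10⁻⁸ N⁻¹.
P = 0.002478 / 1.448×10⁻⁸ = 171100 N = 171.1 kN.
σ_{bronze} = P/A₂ = 171100/1400 = 122.2 MPa, tensile.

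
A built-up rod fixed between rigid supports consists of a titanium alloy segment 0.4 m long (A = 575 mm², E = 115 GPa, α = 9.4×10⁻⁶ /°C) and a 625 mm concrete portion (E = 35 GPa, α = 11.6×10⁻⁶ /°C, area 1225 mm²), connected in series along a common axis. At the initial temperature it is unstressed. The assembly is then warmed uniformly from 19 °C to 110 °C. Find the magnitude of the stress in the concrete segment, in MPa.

If the supports were absent, the total length change would be Σ αᵢΔT Lᵢ = 9.4×10⁻⁶×91×400 + 11.6×10⁻⁶×91×625 = 1.002 mm.
The rigid supports impose zero overall length change; the single axial force P common to all segments must satisfy P Σ Lᵢ/(AᵢEᵢ) = δ_free.
The series flexibility is Σ Lᵢ/(AᵢEᵢ) = 400/(575×115×10³) + 625/(1225×35×10³) = 2.063×10⁻⁵ mm/N.
Hence P = δ_free / Σ(L/AE) = 1.002/2.063×10⁻⁵ = 48.57 kN (compressive).
σ_{concrete} = P / A = 48570 / 1225 = 39.65 MPa.

σ ≈ 39.7 MPa (compressive)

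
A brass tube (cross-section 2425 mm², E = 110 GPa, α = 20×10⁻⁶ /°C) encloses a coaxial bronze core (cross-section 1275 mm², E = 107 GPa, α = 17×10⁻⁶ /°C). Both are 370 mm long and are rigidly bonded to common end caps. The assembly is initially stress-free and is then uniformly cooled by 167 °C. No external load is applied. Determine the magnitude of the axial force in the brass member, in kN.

P ≈ 45.2 kN (tensile in the brass)

Both members must finish at the same length. With the larger α, the brass tends to over-contract; the plates restrain it, putting the brass in tension and the bronze in compression. With no external load the two internal forces are equal and opposite, magnitude P.
Compatibility of the two members (thermal + elastic change equal): (α₁ − α₂)ΔT = P·[1/(A₁E₁) + 1/(A₂E₂)].
|α₁ − α₂|·ΔT = 3×10⁻⁶ × 167 = 0.000501.
1/(A₁E₁) + 1/(A₂E₂) = 1/(2425×110×10³) + 1/(1275×107×10³) = 1.108×10⁻⁸ N⁻¹.
P = 0.000501 / 1.108×10⁻⁸ = 45220 N = 45.22 kN.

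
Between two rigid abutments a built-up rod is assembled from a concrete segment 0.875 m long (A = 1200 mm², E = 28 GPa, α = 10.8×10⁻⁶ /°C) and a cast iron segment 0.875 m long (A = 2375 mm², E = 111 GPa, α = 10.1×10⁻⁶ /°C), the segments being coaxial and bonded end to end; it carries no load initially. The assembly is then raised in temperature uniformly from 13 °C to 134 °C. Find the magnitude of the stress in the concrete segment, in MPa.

σ ≈ 62.8 MPa (compressive)

If the supports were absent, the total length change would be Σ αᵢΔT Lᵢ = 10.8×10⁻⁶×121×875 + 10.1×10⁻⁶×121×875 = 2.213 mm.
The rigid supports impose zero overall length change; the single axial force P common to all segments must satisfy P Σ Lᵢ/(AᵢEᵢ) = δ_free.
Σ Lᵢ/(AᵢEᵢ) = 875/(1200×28×10³) + 875/(2375×111×10³) = 2.936×10⁻⁵ mm/N.
Hence P = δ_free / Σ(L/AE) = 2.213/2.936×10⁻⁵ = 75.37 kN (compressive).
σ_{concrete} = P / A = 75370 / 1200 = 62.8 MPa.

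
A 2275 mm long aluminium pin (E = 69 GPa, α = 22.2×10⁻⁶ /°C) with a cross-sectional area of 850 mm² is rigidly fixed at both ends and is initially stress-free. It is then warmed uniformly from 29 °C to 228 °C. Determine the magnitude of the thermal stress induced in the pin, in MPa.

σ ≈ 305 MPa (compressive)

The supports are rigid, so the total axial strain is zero. The restrained thermal strain is ε = αΔT = 22.2×10⁻⁶ × 199 = 4417.8×10⁻⁶.
Hence σ = E·αΔT = 69×10³ × 4417.8×10⁻⁶ = 304.8 MPa, compressive.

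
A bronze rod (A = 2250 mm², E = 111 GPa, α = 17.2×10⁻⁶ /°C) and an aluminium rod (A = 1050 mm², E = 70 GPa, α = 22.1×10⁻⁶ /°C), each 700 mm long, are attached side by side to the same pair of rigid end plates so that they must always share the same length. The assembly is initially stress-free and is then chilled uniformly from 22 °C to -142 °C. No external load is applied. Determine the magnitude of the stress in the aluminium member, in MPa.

σ ≈ 43.5 MPa (tensile)

Equilibrium of a rigid end plate with no external load gives equal and opposite internal forces ±P in the two members. Since α_{aluminium} > α_{bronze}, cooling drives the aluminium into tension and the bronze into compression.
Equating the net (thermal + elastic) strains gives |α₁ − α₂|·ΔT = P·[1/(A₁E₁) + 1/(A₂E₂)].
|α₁ − α₂|·ΔT = 4.9×10⁻⁶ × 164 = 0.0008036.
1/(A₁E₁) + 1/(A₂E₂) = 1/(2250×111×10³) + 1/(1050×70×10³) = 1.761×10⁻⁸ N⁻¹.
P = 0.0008036 / 1.761×10⁻⁸ = 45630 N = 45.63 kN.
σ_{aluminium} = P/A₂ = 45630/1050 = 43.46 MPa, tensile.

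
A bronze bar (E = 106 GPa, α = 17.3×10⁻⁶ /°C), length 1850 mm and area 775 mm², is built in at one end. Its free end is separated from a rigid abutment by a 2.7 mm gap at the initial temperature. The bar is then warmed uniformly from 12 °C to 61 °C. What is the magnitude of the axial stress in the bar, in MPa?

Free thermal elongation = αΔT L = 17.3×10⁻⁶ × 49 × 1850 = 1.568 mm.
Since δ_free = 1.57 mm is less than the 2.7 mm gap, the bar never touches the wall. No axial force develops.

σ ≈ 0 MPa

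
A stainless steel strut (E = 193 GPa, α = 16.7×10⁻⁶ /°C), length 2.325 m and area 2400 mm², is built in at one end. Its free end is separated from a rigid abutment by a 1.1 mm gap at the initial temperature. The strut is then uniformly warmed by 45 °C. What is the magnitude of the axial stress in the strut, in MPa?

If the wall were absent the strut would grow by αΔT L = 16.7×10⁻⁶ × 45 × 2325 = 1.747 mm.
After closing the 1.1 mm clearance, 1.747 − 1.1 = 0.6472 mm of expansion remains to be suppressed by the wall.
That suppressed elongation corresponds to σ = E·Δ/L = 193×10³ × 0.6472/2325 = 53.73 MPa.

σ ≈ 53.7 MPa (compressive)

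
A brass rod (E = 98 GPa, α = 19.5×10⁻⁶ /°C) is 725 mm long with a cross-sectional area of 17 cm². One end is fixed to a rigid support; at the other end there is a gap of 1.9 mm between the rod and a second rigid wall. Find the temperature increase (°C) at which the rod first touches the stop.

ΔT ≈ 134 °C

The gap closes when αΔT L = 1.9 mm, since the rod is still unstressed at that instant.
ΔT = 1.9 / (19.5×10⁻⁶ × 725) = 134.4 °C.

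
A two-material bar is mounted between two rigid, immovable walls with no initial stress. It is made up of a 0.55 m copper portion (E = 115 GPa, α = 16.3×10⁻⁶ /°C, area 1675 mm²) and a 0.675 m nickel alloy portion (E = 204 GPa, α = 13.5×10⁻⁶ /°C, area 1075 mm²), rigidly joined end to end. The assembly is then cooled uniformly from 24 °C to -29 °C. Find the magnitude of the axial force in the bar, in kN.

With the walls removed the bar would change length by δ_free = Σ αᵢΔT Lᵢ = 16.3×10⁻⁶×53×550 + 13.5×10⁻⁶×53×675 = 0.9581 mm.
The rigid supports impose zero overall length change; the single axial force P common to all segments must satisfy P Σ Lᵢ/(AᵢEᵢ) = δ_free.
Σ Lᵢ/(AᵢEᵢ) = 550/(1675×115×10³) + 675/(1075×204×10³) = 5.933×10⁻⁶ mm/N.
Hence P = δ_free / Σ(L/AE) = 0.9581/5.933×10⁻⁶ = 161.5 kN (tensile).

P ≈ 161 kN (tensile)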